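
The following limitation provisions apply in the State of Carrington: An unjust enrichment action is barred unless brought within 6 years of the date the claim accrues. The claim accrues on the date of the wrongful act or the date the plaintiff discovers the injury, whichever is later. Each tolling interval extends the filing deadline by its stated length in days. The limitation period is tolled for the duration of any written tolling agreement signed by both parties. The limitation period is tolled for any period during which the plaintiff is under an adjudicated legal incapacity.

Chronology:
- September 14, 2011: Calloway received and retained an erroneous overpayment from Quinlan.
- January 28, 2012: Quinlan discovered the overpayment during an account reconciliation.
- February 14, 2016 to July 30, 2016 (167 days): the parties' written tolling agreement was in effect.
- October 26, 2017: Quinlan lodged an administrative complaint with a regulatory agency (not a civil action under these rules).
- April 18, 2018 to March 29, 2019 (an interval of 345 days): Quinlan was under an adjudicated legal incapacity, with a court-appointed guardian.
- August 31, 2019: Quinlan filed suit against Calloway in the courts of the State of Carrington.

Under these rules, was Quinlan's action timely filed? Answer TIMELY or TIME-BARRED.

The claim accrued on January 28, 2012 — the later of the September 14, 2011 act and the January 28, 2012 discovery.
The untolled deadline — 6 years after January 28, 2012 — is January 28, 2018.
Because the written tolling agreement ran from February 14, 2016 to July 30, 2016, the deadline is extended by 167 days to July 14, 2018.
The plaintiff's legal incapacity from April 18, 2018 to March 29, 2019 tolled the period for 345 days, extending the deadline to June 24, 2019.
None of the other events listed affects the running of the period under the stated rules.
The August 31, 2019 filing falls after the June 24, 2019 deadline; the claim is time-barred.

TIME-BARRED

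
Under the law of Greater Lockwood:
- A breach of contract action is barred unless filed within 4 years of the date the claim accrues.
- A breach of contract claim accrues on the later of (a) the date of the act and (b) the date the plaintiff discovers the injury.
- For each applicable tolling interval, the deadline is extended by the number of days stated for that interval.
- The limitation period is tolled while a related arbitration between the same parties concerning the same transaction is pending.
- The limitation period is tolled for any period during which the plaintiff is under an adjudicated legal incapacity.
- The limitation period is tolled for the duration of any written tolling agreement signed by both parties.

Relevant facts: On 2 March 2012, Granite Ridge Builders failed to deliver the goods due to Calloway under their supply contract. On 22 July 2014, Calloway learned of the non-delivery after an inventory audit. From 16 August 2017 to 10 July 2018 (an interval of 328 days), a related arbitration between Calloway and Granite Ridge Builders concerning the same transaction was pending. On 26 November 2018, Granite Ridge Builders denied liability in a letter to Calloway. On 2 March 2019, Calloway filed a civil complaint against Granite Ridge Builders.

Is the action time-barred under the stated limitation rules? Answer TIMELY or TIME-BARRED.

The claim accrued on 22 July 2014 — the later of the 2 March 2012 act and the 22 July 2014 discovery.
The untolled deadline — 4 years after 22 July 2014 — is 22 July 2018.
The pending related arbitration from 16 August 2017 to 10 July 2018 tolled the period for 328 days, extending the deadline to 15 June 2019.
Nothing else in the chronology tolls or restarts the period.
The 2 March 2019 filing precedes the 15 June 2019 deadline; the claim is timely.

TIMELY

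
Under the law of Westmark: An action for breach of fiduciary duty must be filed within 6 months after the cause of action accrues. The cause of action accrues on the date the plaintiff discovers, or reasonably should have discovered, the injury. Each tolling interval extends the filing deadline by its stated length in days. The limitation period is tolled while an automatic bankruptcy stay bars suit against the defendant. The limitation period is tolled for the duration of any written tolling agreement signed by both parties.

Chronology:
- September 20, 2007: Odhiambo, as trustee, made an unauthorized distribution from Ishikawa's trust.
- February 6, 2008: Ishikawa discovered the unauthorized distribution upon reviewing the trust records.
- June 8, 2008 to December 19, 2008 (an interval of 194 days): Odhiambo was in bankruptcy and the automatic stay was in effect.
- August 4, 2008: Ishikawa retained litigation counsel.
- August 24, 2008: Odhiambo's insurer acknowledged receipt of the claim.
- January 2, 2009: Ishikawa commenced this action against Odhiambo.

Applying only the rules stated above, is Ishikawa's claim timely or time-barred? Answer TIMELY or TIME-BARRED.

Under the discovery rule, the claim accrued on February 6, 2008, when Ishikawa discovered the injury — not on the September 20, 2007 date of the underlying act.
The untolled deadline — 6 months after February 6, 2008 — is August 6, 2008.
Because the automatic bankruptcy stay ran from June 8, 2008 to December 19, 2008, the deadline is extended by 194 days to February 16, 2009.
None of the other events listed affects the running of the period under the stated rules.
Filing on January 2, 2009 beat the February 16, 2009 deadline — the action is timely.

TIMELY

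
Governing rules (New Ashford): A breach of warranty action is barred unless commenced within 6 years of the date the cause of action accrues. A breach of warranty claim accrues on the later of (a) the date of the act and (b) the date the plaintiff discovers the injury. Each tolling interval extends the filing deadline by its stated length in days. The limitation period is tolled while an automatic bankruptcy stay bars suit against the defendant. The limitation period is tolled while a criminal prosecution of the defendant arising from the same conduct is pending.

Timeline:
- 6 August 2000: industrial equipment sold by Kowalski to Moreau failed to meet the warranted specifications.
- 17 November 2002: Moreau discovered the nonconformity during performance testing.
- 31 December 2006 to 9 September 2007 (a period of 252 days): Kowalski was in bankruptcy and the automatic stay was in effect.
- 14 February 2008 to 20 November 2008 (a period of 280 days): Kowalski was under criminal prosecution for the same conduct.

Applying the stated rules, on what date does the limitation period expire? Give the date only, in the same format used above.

The claim accrued on 17 November 2002 — the later of the 6 August 2000 act and the 17 November 2002 discovery.
Adding the 6 years base period to 17 November 2002 gives a deadline of 17 November 2008, before any tolling.
Because the automatic bankruptcy stay ran from 31 December 2006 to 9 September 2007, the deadline is extended by 252 days to 27 July 2009.
The pending criminal prosecution from 14 February 2008 to 20 November 2008 tolled the period for 280 days, extending the deadline to 3 May 2010.

3 May 2010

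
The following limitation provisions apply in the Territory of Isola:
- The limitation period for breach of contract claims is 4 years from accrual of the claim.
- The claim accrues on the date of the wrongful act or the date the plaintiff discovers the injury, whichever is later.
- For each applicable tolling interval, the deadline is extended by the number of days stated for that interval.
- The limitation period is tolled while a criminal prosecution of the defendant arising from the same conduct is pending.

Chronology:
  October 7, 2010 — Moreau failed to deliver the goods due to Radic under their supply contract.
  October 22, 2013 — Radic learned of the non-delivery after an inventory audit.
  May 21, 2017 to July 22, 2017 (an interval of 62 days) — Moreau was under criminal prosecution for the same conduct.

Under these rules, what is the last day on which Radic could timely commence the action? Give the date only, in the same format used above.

December 23, 2017

Because discovery on October 22, 2013 post-dates the October 7, 2010 act, accrual under the later-of rule falls on October 22, 2013.
Adding the 4 years base period to October 22, 2013 gives a deadline of October 22, 2017, before any tolling.
The period was tolled for 62 days by the pending criminal prosecution (May 21, 2017 to July 22, 2017), pushing the deadline to December 23, 2017.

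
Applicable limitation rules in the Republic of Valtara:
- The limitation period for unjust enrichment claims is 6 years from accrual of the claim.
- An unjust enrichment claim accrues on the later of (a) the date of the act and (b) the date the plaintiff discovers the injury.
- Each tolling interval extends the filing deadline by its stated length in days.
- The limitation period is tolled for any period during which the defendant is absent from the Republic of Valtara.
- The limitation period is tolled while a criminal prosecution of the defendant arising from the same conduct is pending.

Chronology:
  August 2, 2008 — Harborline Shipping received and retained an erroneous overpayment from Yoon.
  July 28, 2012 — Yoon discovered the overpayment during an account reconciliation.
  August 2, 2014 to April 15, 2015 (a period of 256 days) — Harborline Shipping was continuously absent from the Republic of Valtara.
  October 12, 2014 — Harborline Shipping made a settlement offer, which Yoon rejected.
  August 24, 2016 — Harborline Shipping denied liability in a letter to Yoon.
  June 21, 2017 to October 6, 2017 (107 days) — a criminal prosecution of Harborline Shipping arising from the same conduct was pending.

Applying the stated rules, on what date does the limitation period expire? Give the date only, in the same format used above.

July 26, 2019

Taking the later of the act (August 2, 2008) and discovery (July 28, 2012), the claim accrued on July 28, 2012.
6 years from July 28, 2012 is July 28, 2018.
The period was tolled for 256 days by the defendant's absence from the jurisdiction (August 2, 2014 to April 15, 2015), pushing the deadline to April 10, 2019.
The period was tolled for 107 days by the pending criminal prosecution (June 21, 2017 to October 6, 2017), pushing the deadline to July 26, 2019.
None of the other events listed affects the running of the period under the stated rules.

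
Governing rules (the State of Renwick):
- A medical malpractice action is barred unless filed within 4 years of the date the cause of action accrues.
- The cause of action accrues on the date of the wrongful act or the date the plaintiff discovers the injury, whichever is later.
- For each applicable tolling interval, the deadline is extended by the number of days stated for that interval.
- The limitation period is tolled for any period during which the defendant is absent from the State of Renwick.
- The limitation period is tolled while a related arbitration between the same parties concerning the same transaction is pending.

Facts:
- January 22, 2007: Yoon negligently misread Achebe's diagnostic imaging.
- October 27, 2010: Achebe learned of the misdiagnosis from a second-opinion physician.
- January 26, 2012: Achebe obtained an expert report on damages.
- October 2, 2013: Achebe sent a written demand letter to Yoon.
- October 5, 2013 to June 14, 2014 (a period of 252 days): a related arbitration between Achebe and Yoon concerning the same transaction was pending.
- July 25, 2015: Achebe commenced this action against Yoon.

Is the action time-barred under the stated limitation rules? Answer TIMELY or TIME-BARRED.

TIME-BARRED

Because discovery on October 27, 2010 post-dates the January 22, 2007 act, accrual under the later-of rule falls on October 27, 2010.
4 years from October 27, 2010 is October 27, 2014.
The pending related arbitration from October 5, 2013 to June 14, 2014 tolled the period for 252 days, extending the deadline to July 6, 2015.
Nothing else in the chronology tolls or restarts the period.
Filing on July 25, 2015 missed the July 6, 2015 deadline — the action is time-barred.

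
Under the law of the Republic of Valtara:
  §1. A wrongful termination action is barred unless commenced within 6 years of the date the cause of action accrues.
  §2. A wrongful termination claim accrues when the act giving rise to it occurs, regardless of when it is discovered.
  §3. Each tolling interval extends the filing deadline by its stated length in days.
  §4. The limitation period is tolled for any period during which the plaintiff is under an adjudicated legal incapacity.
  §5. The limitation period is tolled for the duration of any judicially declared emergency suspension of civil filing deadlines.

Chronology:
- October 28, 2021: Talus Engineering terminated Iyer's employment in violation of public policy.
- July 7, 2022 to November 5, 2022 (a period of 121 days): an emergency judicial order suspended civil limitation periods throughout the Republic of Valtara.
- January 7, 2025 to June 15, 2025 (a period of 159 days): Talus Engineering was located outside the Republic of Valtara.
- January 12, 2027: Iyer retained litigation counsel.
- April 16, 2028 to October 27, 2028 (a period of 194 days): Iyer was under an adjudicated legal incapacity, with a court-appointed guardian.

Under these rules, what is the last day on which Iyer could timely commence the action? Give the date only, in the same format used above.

February 26, 2028

The cause of action accrued on October 28, 2021, the date of the act.
The untolled deadline — 6 years after October 28, 2021 — is October 28, 2027.
Because the emergency suspension of filing deadlines ran from July 7, 2022 to November 5, 2022, the deadline is extended by 121 days to February 26, 2028.
The plaintiff's legal incapacity starting April 16, 2028 came too late — the period had run on February 26, 2028 — and so does not extend the deadline.
Although the defendant's absence ran from January 7, 2025 to June 15, 2025, the stated rules do not make that a tolling event, so it is disregarded.
Nothing else in the chronology tolls or restarts the period.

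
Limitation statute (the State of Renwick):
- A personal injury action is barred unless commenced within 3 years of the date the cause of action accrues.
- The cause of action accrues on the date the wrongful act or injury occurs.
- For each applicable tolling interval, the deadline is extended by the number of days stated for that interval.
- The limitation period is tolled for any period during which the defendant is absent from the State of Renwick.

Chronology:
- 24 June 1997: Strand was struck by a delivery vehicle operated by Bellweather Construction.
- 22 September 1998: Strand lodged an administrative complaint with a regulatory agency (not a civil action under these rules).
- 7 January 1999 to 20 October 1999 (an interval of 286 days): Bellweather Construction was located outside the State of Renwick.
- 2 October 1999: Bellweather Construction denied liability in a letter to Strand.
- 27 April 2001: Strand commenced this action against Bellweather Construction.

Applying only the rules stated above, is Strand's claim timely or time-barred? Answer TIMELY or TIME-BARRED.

The limitation period began to run on 24 June 1997.
Adding the 3 years base period to 24 June 1997 gives a deadline of 24 June 2000, before any tolling.
The defendant's absence from the jurisdiction from 7 January 1999 to 20 October 1999 tolled the period for 286 days, extending the deadline to 6 April 2001.
Nothing else in the chronology tolls or restarts the period.
The 27 April 2001 filing falls after the 6 April 2001 deadline; the claim is time-barred.

TIME-BARRED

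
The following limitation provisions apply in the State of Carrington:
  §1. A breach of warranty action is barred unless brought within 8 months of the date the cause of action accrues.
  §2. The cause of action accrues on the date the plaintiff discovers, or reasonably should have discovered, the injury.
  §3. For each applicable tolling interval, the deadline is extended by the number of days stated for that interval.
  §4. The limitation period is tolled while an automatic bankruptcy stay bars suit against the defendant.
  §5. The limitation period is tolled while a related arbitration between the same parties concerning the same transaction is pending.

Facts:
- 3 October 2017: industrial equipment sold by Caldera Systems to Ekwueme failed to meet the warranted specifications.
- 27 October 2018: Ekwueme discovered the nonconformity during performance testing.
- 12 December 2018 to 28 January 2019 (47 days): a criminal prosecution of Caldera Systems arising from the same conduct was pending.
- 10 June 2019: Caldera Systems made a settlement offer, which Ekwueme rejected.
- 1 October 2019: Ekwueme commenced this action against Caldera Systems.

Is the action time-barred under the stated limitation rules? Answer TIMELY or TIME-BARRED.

TIME-BARRED

Accrual is tied to discovery, so the period began on 27 October 2018 rather than on 3 October 2017 when the act occurred.
Adding the 8 months base period to 27 October 2018 gives a deadline of 27 June 2019, before any tolling.
No stated provision tolls the period for a criminal prosecution, so the interval from 12 December 2018 to 28 January 2019 has no effect on the deadline.
The other events in the timeline have no effect on the limitation period under the stated rules.
The 1 October 2019 filing falls after the 27 June 2019 deadline; the claim is time-barred.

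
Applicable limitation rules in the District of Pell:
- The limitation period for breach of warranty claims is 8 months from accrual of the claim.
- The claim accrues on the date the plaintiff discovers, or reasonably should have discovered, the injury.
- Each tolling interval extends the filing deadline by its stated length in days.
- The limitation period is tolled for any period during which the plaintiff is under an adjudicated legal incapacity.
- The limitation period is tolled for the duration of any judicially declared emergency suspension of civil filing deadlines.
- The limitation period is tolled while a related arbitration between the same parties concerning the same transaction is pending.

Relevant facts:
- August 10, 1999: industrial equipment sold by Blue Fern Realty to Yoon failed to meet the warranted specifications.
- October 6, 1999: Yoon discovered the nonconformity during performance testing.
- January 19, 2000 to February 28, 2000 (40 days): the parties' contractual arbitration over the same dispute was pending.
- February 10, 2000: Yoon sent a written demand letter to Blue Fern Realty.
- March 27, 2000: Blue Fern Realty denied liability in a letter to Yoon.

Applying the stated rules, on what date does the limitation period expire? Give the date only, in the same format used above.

Under the discovery rule, the claim accrued on October 6, 1999, when Yoon discovered the injury — not on the August 10, 1999 date of the underlying act.
Adding the 8 months base period to October 6, 1999 gives a deadline of June 6, 2000, before any tolling.
Because the pending related arbitration ran from January 19, 2000 to February 28, 2000, the deadline is extended by 40 days to July 16, 2000.
The other events in the timeline have no effect on the limitation period under the stated rules.

July 16, 2000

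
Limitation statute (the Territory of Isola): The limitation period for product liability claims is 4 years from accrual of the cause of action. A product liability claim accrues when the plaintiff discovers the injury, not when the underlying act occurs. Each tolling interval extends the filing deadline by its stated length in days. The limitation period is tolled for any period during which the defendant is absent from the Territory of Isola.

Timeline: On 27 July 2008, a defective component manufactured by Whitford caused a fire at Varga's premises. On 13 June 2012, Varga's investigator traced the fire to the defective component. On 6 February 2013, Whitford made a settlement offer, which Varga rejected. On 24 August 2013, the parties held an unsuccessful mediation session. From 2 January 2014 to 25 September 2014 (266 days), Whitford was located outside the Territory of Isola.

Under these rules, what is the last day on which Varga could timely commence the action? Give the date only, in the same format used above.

6 March 2017

The claim did not accrue until Varga discovered the injury on 13 June 2012; the 27 July 2008 act date does not start the clock under the stated rule.
The untolled deadline — 4 years after 13 June 2012 — is 13 June 2016.
The defendant's absence from the jurisdiction from 2 January 2014 to 25 September 2014 tolled the period for 266 days, extending the deadline to 6 March 2017.
Nothing else in the chronology tolls or restarts the period.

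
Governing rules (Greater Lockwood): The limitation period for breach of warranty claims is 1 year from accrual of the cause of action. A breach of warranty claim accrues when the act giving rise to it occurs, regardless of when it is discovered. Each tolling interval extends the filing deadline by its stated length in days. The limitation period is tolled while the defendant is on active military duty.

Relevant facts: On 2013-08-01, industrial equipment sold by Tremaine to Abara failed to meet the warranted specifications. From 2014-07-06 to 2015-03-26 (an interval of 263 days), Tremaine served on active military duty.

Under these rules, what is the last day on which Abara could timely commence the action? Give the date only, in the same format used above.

2015-04-21

The cause of action accrued on 2013-08-01, the date of the act.
Adding the 1 year base period to 2013-08-01 gives a deadline of 2014-08-01, before any tolling.
The defendant's active military service from 2014-07-06 to 2015-03-26 tolled the period for 263 days, extending the deadline to 2015-04-21.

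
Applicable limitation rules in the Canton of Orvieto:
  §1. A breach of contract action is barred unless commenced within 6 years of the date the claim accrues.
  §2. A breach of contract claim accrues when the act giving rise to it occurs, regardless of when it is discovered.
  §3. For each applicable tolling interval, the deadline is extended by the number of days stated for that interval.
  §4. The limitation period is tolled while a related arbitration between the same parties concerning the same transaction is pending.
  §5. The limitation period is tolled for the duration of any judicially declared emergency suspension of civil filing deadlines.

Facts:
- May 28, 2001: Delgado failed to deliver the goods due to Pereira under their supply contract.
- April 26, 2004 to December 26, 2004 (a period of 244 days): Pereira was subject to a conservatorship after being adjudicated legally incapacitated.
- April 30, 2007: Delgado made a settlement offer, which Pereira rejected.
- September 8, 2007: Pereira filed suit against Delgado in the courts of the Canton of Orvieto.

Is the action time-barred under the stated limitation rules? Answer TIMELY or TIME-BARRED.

The limitation period began to run on May 28, 2001.
Adding the 6 years base period to May 28, 2001 gives a deadline of May 28, 2007, before any tolling.
No stated provision tolls the period for the plaintiff's incapacity, so the interval from April 26, 2004 to December 26, 2004 has no effect on the deadline.
None of the other events listed affects the running of the period under the stated rules.
Pereira filed on September 8, 2007, after the May 28, 2007 deadline, so the action is time-barred.

TIME-BARRED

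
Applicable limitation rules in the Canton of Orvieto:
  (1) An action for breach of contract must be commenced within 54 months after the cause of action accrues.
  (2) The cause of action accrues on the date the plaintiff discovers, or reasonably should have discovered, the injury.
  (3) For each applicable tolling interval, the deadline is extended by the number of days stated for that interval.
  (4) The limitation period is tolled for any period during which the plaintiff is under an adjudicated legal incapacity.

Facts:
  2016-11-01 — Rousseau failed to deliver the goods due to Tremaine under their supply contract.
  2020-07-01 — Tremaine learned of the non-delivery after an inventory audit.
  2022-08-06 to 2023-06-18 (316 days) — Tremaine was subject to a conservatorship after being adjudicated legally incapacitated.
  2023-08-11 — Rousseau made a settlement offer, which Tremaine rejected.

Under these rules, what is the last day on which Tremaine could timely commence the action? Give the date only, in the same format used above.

2025-11-13

The claim did not accrue until Tremaine discovered the injury on 2020-07-01; the 2016-11-01 act date does not start the clock under the stated rule.
54 months from 2020-07-01 is 2025-01-01.
Because the plaintiff's legal incapacity ran from 2022-08-06 to 2023-06-18, the deadline is extended by 316 days to 2025-11-13.
The other events in the timeline have no effect on the limitation period under the stated rules.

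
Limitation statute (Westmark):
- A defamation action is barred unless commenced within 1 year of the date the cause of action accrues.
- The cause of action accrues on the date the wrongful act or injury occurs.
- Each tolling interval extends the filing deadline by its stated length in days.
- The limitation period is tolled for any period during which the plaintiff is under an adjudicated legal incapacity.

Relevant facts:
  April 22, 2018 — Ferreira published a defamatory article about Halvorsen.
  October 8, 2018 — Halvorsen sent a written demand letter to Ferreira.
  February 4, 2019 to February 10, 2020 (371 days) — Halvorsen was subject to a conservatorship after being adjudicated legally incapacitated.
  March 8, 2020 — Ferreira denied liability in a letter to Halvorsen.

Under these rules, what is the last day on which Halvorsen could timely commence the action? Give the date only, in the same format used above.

April 27, 2020

The limitation period began to run on April 22, 2018.
The untolled deadline — 1 year after April 22, 2018 — is April 22, 2019.
The plaintiff's legal incapacity from February 4, 2019 to February 10, 2020 tolled the period for 371 days, extending the deadline to April 27, 2020.
The other events in the timeline have no effect on the limitation period under the stated rules.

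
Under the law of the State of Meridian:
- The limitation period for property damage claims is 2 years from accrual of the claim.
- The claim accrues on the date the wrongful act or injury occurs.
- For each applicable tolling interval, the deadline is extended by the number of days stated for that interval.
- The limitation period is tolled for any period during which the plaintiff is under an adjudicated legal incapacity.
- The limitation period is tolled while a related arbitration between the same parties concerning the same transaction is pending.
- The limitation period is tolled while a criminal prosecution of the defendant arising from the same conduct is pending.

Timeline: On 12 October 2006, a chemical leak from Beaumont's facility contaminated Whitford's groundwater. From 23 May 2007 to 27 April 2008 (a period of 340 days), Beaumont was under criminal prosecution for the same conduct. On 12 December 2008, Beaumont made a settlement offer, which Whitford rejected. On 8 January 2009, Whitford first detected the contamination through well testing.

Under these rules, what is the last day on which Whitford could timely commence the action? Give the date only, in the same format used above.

The claim accrued on 12 October 2006, when the wrongful act occurred; under the stated occurrence rule the 8 January 2009 discovery does not delay accrual.
The untolled deadline — 2 years after 12 October 2006 — is 12 October 2008.
The pending criminal prosecution from 23 May 2007 to 27 April 2008 tolled the period for 340 days, extending the deadline to 17 September 2009.
None of the other events listed affects the running of the period under the stated rules.

17 September 2009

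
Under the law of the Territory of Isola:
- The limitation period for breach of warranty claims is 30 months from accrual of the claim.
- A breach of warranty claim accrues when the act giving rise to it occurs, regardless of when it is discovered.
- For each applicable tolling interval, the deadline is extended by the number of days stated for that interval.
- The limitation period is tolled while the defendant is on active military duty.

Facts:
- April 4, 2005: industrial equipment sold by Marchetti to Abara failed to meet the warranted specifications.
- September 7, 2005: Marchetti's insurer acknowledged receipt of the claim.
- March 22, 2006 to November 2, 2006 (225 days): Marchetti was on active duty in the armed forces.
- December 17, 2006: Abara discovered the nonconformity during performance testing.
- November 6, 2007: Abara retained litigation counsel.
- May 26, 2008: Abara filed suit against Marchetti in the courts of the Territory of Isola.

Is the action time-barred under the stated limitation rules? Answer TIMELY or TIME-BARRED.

Because the rule ties accrual to occurrence, the claim accrued on April 4, 2005, not on the December 17, 2006 discovery date.
The untolled deadline — 30 months after April 4, 2005 — is October 4, 2007.
The period was tolled for 225 days by the defendant's active military service (March 22, 2006 to November 2, 2006), pushing the deadline to May 16, 2008.
Nothing else in the chronology tolls or restarts the period.
The May 26, 2008 filing falls after the May 16, 2008 deadline; the claim is time-barred.

TIME-BARRED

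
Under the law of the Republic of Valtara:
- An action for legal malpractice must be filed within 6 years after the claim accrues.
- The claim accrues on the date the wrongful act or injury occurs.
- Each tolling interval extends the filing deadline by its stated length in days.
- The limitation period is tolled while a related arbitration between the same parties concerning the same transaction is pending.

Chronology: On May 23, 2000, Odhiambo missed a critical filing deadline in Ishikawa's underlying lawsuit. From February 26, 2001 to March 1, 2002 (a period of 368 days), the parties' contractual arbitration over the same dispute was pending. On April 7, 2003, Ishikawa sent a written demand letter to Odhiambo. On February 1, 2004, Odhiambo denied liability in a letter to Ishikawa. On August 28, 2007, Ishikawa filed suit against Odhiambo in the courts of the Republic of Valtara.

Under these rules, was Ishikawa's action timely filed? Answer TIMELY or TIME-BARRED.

TIME-BARRED

The claim accrued on May 23, 2000, when the wrongful act occurred.
6 years from May 23, 2000 is May 23, 2006.
Because the pending related arbitration ran from February 26, 2001 to March 1, 2002, the deadline is extended by 368 days to May 26, 2007.
The other events in the timeline have no effect on the limitation period under the stated rules.
The August 28, 2007 filing falls after the May 26, 2007 deadline; the claim is time-barred.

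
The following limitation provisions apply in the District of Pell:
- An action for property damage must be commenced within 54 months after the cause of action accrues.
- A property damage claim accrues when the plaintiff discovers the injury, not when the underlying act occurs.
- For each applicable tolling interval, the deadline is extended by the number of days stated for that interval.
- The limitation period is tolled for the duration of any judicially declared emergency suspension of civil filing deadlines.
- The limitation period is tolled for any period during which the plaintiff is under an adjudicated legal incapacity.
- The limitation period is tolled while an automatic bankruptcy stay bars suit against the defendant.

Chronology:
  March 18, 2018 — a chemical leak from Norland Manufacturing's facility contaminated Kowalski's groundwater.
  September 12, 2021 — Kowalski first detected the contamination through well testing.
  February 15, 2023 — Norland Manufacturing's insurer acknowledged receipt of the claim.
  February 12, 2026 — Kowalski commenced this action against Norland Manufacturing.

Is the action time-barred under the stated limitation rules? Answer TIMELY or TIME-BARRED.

Accrual is tied to discovery, so the period began on September 12, 2021 rather than on March 18, 2018 when the act occurred.
Adding the 54 months base period to September 12, 2021 gives a deadline of March 12, 2026, before any tolling.
None of the other events listed affects the running of the period under the stated rules.
Filing on February 12, 2026 beat the March 12, 2026 deadline — the action is timely.

TIMELY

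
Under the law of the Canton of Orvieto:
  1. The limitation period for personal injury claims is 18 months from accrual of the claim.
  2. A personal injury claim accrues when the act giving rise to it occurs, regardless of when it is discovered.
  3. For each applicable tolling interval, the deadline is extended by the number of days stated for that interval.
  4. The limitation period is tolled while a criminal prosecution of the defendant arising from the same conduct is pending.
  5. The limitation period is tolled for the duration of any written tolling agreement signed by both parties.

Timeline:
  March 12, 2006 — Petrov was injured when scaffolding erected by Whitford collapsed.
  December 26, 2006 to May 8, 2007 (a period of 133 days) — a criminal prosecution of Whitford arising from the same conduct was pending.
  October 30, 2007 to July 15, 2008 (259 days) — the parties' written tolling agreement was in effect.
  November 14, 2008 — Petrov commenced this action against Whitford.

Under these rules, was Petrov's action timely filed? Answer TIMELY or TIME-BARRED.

The claim accrued on March 12, 2006, when the wrongful act occurred.
The untolled deadline — 18 months after March 12, 2006 — is September 12, 2007.
The pending criminal prosecution from December 26, 2006 to May 8, 2007 tolled the period for 133 days, extending the deadline to January 23, 2008.
The written tolling agreement from October 30, 2007 to July 15, 2008 tolled the period for 259 days, extending the deadline to October 8, 2008.
Petrov filed on November 14, 2008, after the October 8, 2008 deadline, so the action is time-barred.

TIME-BARRED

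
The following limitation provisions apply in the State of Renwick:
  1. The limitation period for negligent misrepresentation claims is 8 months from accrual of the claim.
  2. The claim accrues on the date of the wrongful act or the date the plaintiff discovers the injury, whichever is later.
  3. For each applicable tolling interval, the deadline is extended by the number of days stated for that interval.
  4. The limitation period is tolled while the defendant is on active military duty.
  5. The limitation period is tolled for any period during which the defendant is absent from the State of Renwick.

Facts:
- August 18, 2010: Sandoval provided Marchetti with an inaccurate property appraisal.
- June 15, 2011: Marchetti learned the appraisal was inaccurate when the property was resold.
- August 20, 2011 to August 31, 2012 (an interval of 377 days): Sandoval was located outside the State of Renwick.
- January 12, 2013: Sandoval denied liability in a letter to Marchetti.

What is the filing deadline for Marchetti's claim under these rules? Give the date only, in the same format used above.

Taking the later of the act (August 18, 2010) and discovery (June 15, 2011), the claim accrued on June 15, 2011.
Adding the 8 months base period to June 15, 2011 gives a deadline of February 15, 2012, before any tolling.
The defendant's absence from the jurisdiction from August 20, 2011 to August 31, 2012 tolled the period for 377 days, extending the deadline to February 26, 2013.
None of the other events listed affects the running of the period under the stated rules.

February 26, 2013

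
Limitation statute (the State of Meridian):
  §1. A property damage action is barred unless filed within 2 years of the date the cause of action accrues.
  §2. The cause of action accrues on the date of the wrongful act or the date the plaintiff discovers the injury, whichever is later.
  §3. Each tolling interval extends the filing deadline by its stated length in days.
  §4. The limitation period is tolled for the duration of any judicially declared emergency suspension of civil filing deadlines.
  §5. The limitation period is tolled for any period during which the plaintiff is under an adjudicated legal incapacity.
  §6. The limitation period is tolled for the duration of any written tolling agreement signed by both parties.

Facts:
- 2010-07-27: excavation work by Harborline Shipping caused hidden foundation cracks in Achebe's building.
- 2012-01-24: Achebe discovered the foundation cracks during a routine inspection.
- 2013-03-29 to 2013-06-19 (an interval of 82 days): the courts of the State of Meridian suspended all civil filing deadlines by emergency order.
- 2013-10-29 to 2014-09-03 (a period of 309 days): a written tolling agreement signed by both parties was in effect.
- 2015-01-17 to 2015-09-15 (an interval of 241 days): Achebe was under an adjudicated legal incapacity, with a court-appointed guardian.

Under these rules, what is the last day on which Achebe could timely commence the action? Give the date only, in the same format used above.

2015-10-18

Because discovery on 2012-01-24 post-dates the 2010-07-27 act, accrual under the later-of rule falls on 2012-01-24.
2 years from 2012-01-24 is 2014-01-24.
Because the emergency suspension of filing deadlines ran from 2013-03-29 to 2013-06-19, the deadline is extended by 82 days to 2014-04-16.
The period was tolled for 309 days by the written tolling agreement (2013-10-29 to 2014-09-03), pushing the deadline to 2015-02-19.
Because the plaintiff's legal incapacity ran from 2015-01-17 to 2015-09-15, the deadline is extended by 241 days to 2015-10-18.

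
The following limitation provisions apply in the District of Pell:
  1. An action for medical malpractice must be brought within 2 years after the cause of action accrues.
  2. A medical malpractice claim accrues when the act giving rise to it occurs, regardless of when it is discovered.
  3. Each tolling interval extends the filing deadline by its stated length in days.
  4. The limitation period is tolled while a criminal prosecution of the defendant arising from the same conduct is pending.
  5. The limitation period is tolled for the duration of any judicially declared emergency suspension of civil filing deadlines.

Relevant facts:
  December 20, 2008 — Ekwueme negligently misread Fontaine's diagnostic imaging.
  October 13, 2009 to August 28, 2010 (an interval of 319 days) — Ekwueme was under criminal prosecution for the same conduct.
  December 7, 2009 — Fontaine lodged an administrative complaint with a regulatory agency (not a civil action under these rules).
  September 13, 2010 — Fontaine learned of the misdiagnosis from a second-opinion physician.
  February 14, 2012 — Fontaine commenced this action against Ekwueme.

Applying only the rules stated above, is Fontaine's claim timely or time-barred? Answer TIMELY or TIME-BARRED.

TIME-BARRED

Because the rule ties accrual to occurrence, the claim accrued on December 20, 2008, not on the September 13, 2010 discovery date.
Adding the 2 years base period to December 20, 2008 gives a deadline of December 20, 2010, before any tolling.
The pending criminal prosecution from October 13, 2009 to August 28, 2010 tolled the period for 319 days, extending the deadline to November 4, 2011.
None of the other events listed affects the running of the period under the stated rules.
Filing on February 14, 2012 missed the November 4, 2011 deadline — the action is time-barred.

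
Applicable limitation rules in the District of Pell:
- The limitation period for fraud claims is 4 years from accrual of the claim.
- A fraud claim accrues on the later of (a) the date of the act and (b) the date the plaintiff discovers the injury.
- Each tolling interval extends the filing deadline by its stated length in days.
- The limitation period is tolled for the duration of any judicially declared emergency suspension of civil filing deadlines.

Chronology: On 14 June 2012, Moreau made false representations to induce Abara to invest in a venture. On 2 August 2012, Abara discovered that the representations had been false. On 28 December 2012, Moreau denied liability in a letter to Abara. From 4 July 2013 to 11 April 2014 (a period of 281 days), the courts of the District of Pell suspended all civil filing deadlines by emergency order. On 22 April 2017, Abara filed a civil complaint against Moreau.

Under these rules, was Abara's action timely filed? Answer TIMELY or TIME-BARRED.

TIMELY

The claim accrued on 2 August 2012 — the later of the 14 June 2012 act and the 2 August 2012 discovery.
The untolled deadline — 4 years after 2 August 2012 — is 2 August 2016.
The period was tolled for 281 days by the emergency suspension of filing deadlines (4 July 2013 to 11 April 2014), pushing the deadline to 10 May 2017.
Nothing else in the chronology tolls or restarts the period.
Filing on 22 April 2017 beat the 10 May 2017 deadline — the action is timely.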